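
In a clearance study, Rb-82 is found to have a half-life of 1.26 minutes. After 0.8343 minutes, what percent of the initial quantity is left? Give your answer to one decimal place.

63.2%

n = 0.8343/1.26 ≈ 0.66214 half-lives.
Fraction remaining = (1/2)^0.66214 ≈ 0.63194, i.e. 63.194%.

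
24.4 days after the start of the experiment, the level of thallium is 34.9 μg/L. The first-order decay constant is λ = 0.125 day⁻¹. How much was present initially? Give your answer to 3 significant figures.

737 μg/L

t½ = ln 2 / λ = 0.69315 / 0.125 ≈ 5.5452 days.
Number of half-lives elapsed: n = 24.4/5.5452 ≈ 4.4002.
A₀ = A × 2^n = 34.9 × 2^4.4002 = 34.9 × 21.115 ≈ 736.93 μg/L.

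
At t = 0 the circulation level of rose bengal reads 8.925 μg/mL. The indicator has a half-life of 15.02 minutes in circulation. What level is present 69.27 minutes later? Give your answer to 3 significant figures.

Number of half-lives: n = 69.27/15.02 ≈ 4.6119.
Remaining = 8.925 × (1/2)^4.6119 = 8.925 × 0.040897 ≈ 0.36501 μg/mL.

0.365 μg/mL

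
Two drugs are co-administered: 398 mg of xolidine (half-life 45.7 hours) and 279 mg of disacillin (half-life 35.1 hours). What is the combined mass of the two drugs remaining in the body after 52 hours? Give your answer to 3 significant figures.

xolidine: 398 × (1/2)^(52/45.7) = 398 × (1/2)^1.1379 ≈ 180.86 mg.
disacillin: 279 × (1/2)^(52/35.1) = 279 × (1/2)^1.4815 ≈ 99.916 mg.
Total = 180.86 + 99.916 ≈ 280.78 mg.

281 mg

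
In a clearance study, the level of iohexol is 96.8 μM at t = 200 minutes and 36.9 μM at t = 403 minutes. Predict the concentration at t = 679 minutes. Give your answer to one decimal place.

9.9 μM

Over Δt = 403 − 200 = 203 minutes, the level fell by a factor of 96.8/36.9 ≈ 2.6233.
n = log₂(2.6233) ≈ 1.3914 half-lives, so t½ = 203/1.3914 ≈ 145.9 minutes.
From t = 403 to t = 679: 36.9 × (1/2)^((679−403)/145.9) ≈ 9.9439 μM.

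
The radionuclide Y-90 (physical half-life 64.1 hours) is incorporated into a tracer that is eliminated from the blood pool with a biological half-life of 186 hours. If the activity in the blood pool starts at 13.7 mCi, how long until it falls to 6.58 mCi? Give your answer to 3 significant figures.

1/t_eff = 1/t_phys + 1/t_biol = 1/64.1 + 1/186 = 0.020977 per hour.
t_eff = 64.1 × 186 / (64.1 + 186) ≈ 47.671 hours.
n = log₂(13.7/6.58) ≈ 1.058; t = 1.058 × 47.671 ≈ 50.437 hours.

50.4 hours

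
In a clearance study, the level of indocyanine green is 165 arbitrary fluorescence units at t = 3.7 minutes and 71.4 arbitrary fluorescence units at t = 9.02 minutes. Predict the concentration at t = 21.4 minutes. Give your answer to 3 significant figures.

10.2 arbitrary fluorescence units

Over Δt = 9.02 − 3.7 = 5.32 minutes, the level fell by a factor of 165/71.4 ≈ 2.3109.
n = log₂(2.3109) ≈ 1.2085 half-lives, so t½ = 5.32/1.2085 ≈ 4.4023 minutes.
From t = 9.02 to t = 21.4: 71.4 × (1/2)^((21.4−9.02)/4.4023) ≈ 10.166 arbitrary fluorescence units.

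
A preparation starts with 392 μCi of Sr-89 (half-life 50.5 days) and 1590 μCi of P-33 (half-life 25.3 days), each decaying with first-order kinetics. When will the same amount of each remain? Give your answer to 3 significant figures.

Set 392·(1/2)^(t/50.5) = 1590·(1/2)^(t/25.3).
Taking log₂: log₂(392/1590) = t·(1/50.5 − 1/25.3).
log₂(0.24654) = -2.0201; 1/50.5 − 1/25.3 = -0.019724.
t = -2.0201 / -0.019724 ≈ 102.42 days.

102 days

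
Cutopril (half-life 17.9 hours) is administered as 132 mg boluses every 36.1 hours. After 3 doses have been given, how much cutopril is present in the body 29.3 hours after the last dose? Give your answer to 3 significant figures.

The 3 doses were given 101.5, 65.4, 29.3 hours ago.
Total = 132·(1/2)^(101.5/17.9) + 132·(1/2)^(65.4/17.9) + 132·(1/2)^(29.3/17.9)
      = 2.5919 + 10.489 + 42.445 ≈ 55.526 mg.

55.5 mg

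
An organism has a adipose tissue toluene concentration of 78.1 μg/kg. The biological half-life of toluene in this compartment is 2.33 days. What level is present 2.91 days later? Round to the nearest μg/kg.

Number of half-lives: n = 2.91/2.33 ≈ 1.2489.
Remaining = 78.1 × (1/2)^1.2489 = 78.1 × 0.42076 ≈ 32.861 μg/kg.

33 μg/kg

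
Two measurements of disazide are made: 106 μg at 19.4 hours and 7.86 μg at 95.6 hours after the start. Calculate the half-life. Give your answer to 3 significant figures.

20.3 hours

Over Δt = 95.6 − 19.4 = 76.2 hours, the level fell by a factor of 106/7.86 ≈ 13.486.
n = log₂(13.486) ≈ 3.7534 half-lives, so t½ = 76.2/3.7534 ≈ 20.302 hours.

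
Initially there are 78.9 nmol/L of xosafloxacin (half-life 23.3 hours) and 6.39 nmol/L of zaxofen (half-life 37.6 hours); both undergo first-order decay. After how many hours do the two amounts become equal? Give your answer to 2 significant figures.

220 hours

Set 78.9·(1/2)^(t/23.3) = 6.39·(1/2)^(t/37.6).
Taking log₂: log₂(78.9/6.39) = t·(1/23.3 − 1/37.6).
log₂(12.347) = 3.6261; 1/23.3 − 1/37.6 = 0.016323.
t = 3.6261 / 0.016323 ≈ 222.15 hours.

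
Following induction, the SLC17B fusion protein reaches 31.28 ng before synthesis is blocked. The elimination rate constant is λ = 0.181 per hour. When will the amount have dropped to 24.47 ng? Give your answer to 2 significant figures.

1.4 hours

t½ = ln 2 / λ = 0.69315 / 0.181 ≈ 3.8295 hours.
Fraction remaining = 24.47/31.28 ≈ 0.78229.
n = log₂(31.28/24.47) = ln(1.2783)/ln 2 ≈ 0.35423 half-lives.
t = n × t½ = 0.35423 × 3.8295 ≈ 1.3565 hours.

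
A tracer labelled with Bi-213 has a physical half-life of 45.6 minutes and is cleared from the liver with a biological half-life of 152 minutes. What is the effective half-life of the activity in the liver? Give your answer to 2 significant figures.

35 minutes

1/t_eff = 1/t_phys + 1/t_biol = 1/45.6 + 1/152 = 0.028509 per minute.
t_eff = 45.6 × 152 / (45.6 + 152) ≈ 35.077 minutes.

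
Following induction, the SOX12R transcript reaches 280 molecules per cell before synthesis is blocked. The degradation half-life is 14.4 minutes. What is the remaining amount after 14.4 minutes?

Elapsed time is 1 half-life (14.4/14.4).
Each half-life halves the amount: 280 × (1/2)^1 = 280/2 = 140 molecules per cell.

140 molecules per cell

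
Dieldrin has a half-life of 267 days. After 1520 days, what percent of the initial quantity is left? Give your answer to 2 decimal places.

1.93%

n = 1520/267 ≈ 5.6929 half-lives.
Fraction remaining = (1/2)^5.6929 ≈ 0.019332, i.e. 1.9332%.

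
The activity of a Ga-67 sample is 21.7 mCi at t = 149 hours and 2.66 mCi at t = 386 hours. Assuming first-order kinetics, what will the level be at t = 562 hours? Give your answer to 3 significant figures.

Over Δt = 386 − 149 = 237 hours, the level fell by a factor of 21.7/2.66 ≈ 8.1579.
n = log₂(8.1579) ≈ 3.0282 half-lives, so t½ = 237/3.0282 ≈ 78.264 hours.
From t = 386 to t = 562: 2.66 × (1/2)^((562−386)/78.264) ≈ 0.55967 mCi.

0.560 mCi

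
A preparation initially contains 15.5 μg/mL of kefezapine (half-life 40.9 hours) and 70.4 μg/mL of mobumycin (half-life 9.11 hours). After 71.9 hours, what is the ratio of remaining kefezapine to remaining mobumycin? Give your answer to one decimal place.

kefezapine: 15.5 × (1/2)^(71.9/40.9) = 15.5 × (1/2)^1.7579 ≈ 4.5829 μg/mL.
mobumycin: 70.4 × (1/2)^(71.9/9.11) = 70.4 × (1/2)^7.8924 ≈ 0.29629 μg/mL.
Ratio ≈ 4.5829 / 0.29629 ≈ 15.468.

15.5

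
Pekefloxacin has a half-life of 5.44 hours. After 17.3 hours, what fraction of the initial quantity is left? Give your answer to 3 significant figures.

0.110

n = 17.3/5.44 ≈ 3.1801 half-lives.
Fraction remaining = (1/2)^3.1801 ≈ 0.11033.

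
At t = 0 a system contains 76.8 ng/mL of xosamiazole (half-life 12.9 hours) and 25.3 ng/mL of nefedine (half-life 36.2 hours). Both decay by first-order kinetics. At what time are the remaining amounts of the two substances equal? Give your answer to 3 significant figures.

32.1 hours

Set 76.8·(1/2)^(t/12.9) = 25.3·(1/2)^(t/36.2).
Taking log₂: log₂(76.8/25.3) = t·(1/12.9 − 1/36.2).
log₂(3.0356) = 1.602; 1/12.9 − 1/36.2 = 0.049895.
t = 1.602 / 0.049895 ≈ 32.107 hours.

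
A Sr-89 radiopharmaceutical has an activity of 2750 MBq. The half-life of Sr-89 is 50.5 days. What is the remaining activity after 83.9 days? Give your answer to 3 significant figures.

869 MBq

Number of half-lives: n = 83.9/50.5 ≈ 1.6614.
Remaining = 2750 × (1/2)^1.6614 = 2750 × 0.31614 ≈ 869.37 MBq.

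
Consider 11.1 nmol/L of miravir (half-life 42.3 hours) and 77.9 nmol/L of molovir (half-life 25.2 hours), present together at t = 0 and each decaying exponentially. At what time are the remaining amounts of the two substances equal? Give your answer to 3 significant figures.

175 hours

Set 11.1·(1/2)^(t/42.3) = 77.9·(1/2)^(t/25.2).
Taking log₂: log₂(11.1/77.9) = t·(1/42.3 − 1/25.2).
log₂(0.14249) = -2.8111; 1/42.3 − 1/25.2 = -0.016042.
t = -2.8111 / -0.016042 ≈ 175.23 hours.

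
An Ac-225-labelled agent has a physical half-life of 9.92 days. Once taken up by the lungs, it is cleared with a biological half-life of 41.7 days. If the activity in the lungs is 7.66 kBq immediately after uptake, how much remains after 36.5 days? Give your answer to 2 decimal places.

0.33 kBq

1/t_eff = 1/t_phys + 1/t_biol = 1/9.92 + 1/41.7 = 0.12479 per day.
t_eff = 9.92 × 41.7 / (9.92 + 41.7) ≈ 8.0136 days.
Remaining = 7.66 × (1/2)^(36.5/8.0136) = 7.66 × (1/2)^4.5547 ≈ 0.32592 kBq.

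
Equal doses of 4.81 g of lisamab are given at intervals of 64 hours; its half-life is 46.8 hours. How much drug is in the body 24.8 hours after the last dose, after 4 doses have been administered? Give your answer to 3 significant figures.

The 4 doses were given 216.8, 152.8, 88.8, 24.8 hours ago.
Total = 4.81·(1/2)^(216.8/46.8) + 4.81·(1/2)^(152.8/46.8) + 4.81·(1/2)^(88.8/46.8) + 4.81·(1/2)^(24.8/46.8)
      = 0.19392 + 0.50037 + 1.2911 + 3.3314 ≈ 5.3168 g.

5.32 g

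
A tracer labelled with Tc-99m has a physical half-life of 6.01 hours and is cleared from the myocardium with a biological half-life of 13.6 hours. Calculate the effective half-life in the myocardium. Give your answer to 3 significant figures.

1/t_eff = 1/t_phys + 1/t_biol = 1/6.01 + 1/13.6 = 0.23992 per hour.
t_eff = 6.01 × 13.6 / (6.01 + 13.6) ≈ 4.1681 hours.

4.17 hours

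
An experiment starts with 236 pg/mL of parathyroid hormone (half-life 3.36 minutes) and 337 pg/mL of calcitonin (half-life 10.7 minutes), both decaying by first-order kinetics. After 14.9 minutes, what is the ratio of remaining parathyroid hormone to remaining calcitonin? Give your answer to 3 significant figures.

0.0850

parathyroid hormone: 236 × (1/2)^(14.9/3.36) = 236 × (1/2)^4.4345 ≈ 10.914 pg/mL.
calcitonin: 337 × (1/2)^(14.9/10.7) = 337 × (1/2)^1.3925 ≈ 128.36 pg/mL.
Ratio ≈ 10.914 / 128.36 ≈ 0.085025.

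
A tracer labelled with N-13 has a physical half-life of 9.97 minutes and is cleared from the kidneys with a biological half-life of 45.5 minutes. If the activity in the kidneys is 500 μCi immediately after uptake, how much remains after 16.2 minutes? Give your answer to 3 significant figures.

1/t_eff = 1/t_phys + 1/t_biol = 1/9.97 + 1/45.5 = 0.12228 per minute.
t_eff = 9.97 × 45.5 / (9.97 + 45.5) ≈ 8.178 minutes.
Remaining = 500 × (1/2)^(16.2/8.178) = 500 × (1/2)^1.9809 ≈ 126.66 μCi.

127 μCi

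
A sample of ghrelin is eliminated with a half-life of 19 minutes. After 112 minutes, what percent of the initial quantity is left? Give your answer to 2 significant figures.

n = 112/19 ≈ 5.8947 half-lives.
Fraction remaining = (1/2)^5.8947 ≈ 0.016808, i.e. 1.6808%.

1.7%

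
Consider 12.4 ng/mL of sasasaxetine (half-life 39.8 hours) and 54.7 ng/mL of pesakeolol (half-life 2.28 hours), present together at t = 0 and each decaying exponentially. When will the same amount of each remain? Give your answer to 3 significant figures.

Set 12.4·(1/2)^(t/39.8) = 54.7·(1/2)^(t/2.28).
Taking log₂: log₂(12.4/54.7) = t·(1/39.8 − 1/2.28).
log₂(0.22669) = -2.1412; 1/39.8 − 1/2.28 = -0.41347.
t = -2.1412 / -0.41347 ≈ 5.1786 hours.

5.18 hours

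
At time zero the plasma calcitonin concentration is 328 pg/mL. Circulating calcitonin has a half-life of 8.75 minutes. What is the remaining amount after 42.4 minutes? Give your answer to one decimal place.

Number of half-lives: n = 42.4/8.75 ≈ 4.8457.
Remaining = 328 × (1/2)^4.8457 = 328 × 0.034777 ≈ 11.407 pg/mL.

11.4 pg/mL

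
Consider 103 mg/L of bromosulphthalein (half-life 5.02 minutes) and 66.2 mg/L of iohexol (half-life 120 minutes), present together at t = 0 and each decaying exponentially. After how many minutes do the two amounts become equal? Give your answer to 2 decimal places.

Set 103·(1/2)^(t/5.02) = 66.2·(1/2)^(t/120).
Taking log₂: log₂(103/66.2) = t·(1/5.02 − 1/120).
log₂(1.5559) = 0.63774; 1/5.02 − 1/120 = 0.19087.
t = 0.63774 / 0.19087 ≈ 3.3412 minutes.

3.34 minutes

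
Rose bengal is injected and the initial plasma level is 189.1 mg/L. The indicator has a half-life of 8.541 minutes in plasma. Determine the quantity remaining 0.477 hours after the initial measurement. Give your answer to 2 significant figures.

Convert the elapsed time: 0.477 hours = 28.62 minutes.
Number of half-lives: n = 28.62/8.541 ≈ 3.3509.
Remaining = 189.1 × (1/2)^3.3509 = 189.1 × 0.098012 ≈ 18.534 mg/L.

19 mg/L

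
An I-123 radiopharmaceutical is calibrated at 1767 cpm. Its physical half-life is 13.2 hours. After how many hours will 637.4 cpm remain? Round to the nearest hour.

Fraction remaining = 637.4/1767 ≈ 0.36072.
n = log₂(1767/637.4) = ln(2.7722)/ln 2 ≈ 1.471 half-lives.
t = n × t½ = 1.471 × 13.2 ≈ 19.418 hours.

19 hours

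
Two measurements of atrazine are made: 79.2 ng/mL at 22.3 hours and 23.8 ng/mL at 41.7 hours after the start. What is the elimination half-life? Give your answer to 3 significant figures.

Over Δt = 41.7 − 22.3 = 19.4 hours, the level fell by a factor of 79.2/23.8 ≈ 3.3277.
n = log₂(3.3277) ≈ 1.7345 half-lives, so t½ = 19.4/1.7345 ≈ 11.185 hours.

11.2 hours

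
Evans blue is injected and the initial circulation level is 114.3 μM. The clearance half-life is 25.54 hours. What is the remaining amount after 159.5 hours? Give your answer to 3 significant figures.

Number of half-lives: n = 159.5/25.54 ≈ 6.2451.
Remaining = 114.3 × (1/2)^6.2451 = 114.3 × 0.013184 ≈ 1.5069 μM.

1.51 μM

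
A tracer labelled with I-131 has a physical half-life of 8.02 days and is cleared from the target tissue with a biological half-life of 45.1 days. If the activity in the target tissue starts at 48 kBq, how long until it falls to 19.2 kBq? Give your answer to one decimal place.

1/t_eff = 1/t_phys + 1/t_biol = 1/8.02 + 1/45.1 = 0.14686 per day.
t_eff = 8.02 × 45.1 / (8.02 + 45.1) ≈ 6.8091 days.
n = log₂(48/19.2) ≈ 1.3219; t = 1.3219 × 6.8091 ≈ 9.0012 days.

9.0 days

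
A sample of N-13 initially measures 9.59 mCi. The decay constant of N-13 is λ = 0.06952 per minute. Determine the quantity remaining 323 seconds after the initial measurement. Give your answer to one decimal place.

t½ = ln 2 / λ = 0.69315 / 0.06952 ≈ 9.9705 minutes.
Convert the elapsed time: 323 seconds = 5.38333 minutes.
Number of half-lives: n = 5.38333/9.9705 ≈ 0.53993.
Remaining = 9.59 × (1/2)^0.53993 = 9.59 × 0.68781 ≈ 6.5961 mCi.

6.6 mCi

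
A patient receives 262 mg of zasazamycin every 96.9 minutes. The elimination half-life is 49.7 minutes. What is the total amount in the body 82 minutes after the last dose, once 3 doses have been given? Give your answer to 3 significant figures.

111 mg

The 3 doses were given 275.8, 178.9, 82 minutes ago.
Total = 262·(1/2)^(275.8/49.7) + 262·(1/2)^(178.9/49.7) + 262·(1/2)^(82/49.7)
      = 5.595 + 21.613 + 83.49 ≈ 110.7 mg.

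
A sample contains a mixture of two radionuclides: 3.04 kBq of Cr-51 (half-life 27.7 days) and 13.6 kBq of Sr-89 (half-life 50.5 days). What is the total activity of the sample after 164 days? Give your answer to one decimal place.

1.5 kBq

Cr-51: 3.04 × (1/2)^(164/27.7) = 3.04 × (1/2)^5.9206 ≈ 0.050188 kBq.
Sr-89: 13.6 × (1/2)^(164/50.5) = 13.6 × (1/2)^3.2475 ≈ 1.432 kBq.
Total = 0.050188 + 1.432 ≈ 1.4822 kBq.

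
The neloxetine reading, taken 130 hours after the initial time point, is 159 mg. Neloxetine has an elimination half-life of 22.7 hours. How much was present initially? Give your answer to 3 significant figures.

Number of half-lives elapsed: n = 130/22.7 ≈ 5.7269.
A₀ = A × 2^n = 159 × 2^5.7269 = 159 × 52.962 ≈ 8420.9 mg.

8420 mg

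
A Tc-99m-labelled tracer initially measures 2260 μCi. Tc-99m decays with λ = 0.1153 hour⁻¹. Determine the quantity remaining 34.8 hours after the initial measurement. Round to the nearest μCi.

41 μCi

t½ = ln 2 / λ = 0.69315 / 0.1153 ≈ 6.0117 hours.
Number of half-lives: n = 34.8/6.0117 ≈ 5.7887.
Remaining = 2260 × (1/2)^5.7887 = 2260 × 0.018089 ≈ 40.882 μCi.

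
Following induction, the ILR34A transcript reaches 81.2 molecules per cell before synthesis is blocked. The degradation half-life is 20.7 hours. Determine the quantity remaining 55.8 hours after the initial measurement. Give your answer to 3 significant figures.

12.5 molecules per cell

Number of half-lives: n = 55.8/20.7 ≈ 2.6957.
Remaining = 81.2 × (1/2)^2.6957 = 81.2 × 0.15436 ≈ 12.534 molecules per cell.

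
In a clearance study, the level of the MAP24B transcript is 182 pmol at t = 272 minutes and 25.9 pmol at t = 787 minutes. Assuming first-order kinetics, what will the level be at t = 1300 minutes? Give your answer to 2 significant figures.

Over Δt = 787 − 272 = 515 minutes, the level fell by a factor of 182/25.9 ≈ 7.027.
n = log₂(7.027) ≈ 2.8129 half-lives, so t½ = 515/2.8129 ≈ 183.08 minutes.
From t = 787 to t = 1300: 25.9 × (1/2)^((1300−787)/183.08) ≈ 3.7138 pmol.

3.7 pmol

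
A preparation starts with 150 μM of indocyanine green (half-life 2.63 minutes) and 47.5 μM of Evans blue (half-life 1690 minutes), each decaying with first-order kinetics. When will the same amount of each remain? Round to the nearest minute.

4 minutes

Set 150·(1/2)^(t/2.63) = 47.5·(1/2)^(t/1690).
Taking log₂: log₂(150/47.5) = t·(1/2.63 − 1/1690).
log₂(3.1579) = 1.659; 1/2.63 − 1/1690 = 0.37964.
t = 1.659 / 0.37964 ≈ 4.3699 minutes.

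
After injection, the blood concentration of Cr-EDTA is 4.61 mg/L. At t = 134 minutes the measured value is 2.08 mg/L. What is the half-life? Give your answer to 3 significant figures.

117 minutes

A/A₀ = 2.08/4.61 ≈ 0.45119.
n = log₂(2.2163) ≈ 1.1482 half-lives elapsed in 134 minutes.
t½ = 134/1.1482 ≈ 116.71 minutes.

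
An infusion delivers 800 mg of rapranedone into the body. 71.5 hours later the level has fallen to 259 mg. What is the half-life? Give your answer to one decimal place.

43.9 hours

A/A₀ = 259/800 ≈ 0.32375.
n = log₂(3.0888) ≈ 1.627 half-lives elapsed in 71.5 hours.
t½ = 71.5/1.627 ≈ 43.945 hours.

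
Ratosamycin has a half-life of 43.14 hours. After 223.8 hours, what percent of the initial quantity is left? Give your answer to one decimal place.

2.7%

n = 223.8/43.14 ≈ 5.1878 half-lives.
Fraction remaining = (1/2)^5.1878 ≈ 0.027436, i.e. 2.7436%.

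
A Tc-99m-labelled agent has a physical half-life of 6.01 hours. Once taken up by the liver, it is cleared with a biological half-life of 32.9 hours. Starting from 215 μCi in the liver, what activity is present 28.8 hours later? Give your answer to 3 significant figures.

4.23 μCi

1/t_eff = 1/t_phys + 1/t_biol = 1/6.01 + 1/32.9 = 0.19678 per hour.
t_eff = 6.01 × 32.9 / (6.01 + 32.9) ≈ 5.0817 hours.
Remaining = 215 × (1/2)^(28.8/5.0817) = 215 × (1/2)^5.6674 ≈ 4.2304 μCi.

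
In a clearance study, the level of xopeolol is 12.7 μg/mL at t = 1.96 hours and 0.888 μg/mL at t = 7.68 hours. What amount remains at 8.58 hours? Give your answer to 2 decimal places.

0.58 μg/mL

Over Δt = 7.68 − 1.96 = 5.72 hours, the level fell by a factor of 12.7/0.888 ≈ 14.302.
n = log₂(14.302) ≈ 3.8381 half-lives, so t½ = 5.72/3.8381 ≈ 1.4903 hours.
From t = 7.68 to t = 8.58: 0.888 × (1/2)^((8.58−7.68)/1.4903) ≈ 0.58428 μg/mL.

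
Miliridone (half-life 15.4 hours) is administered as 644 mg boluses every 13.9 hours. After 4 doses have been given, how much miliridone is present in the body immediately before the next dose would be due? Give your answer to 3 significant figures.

680 mg

The 4 doses were given 55.6, 41.7, 27.8, 13.9 hours ago.
Total = 644·(1/2)^(55.6/15.4) + 644·(1/2)^(41.7/15.4) + 644·(1/2)^(27.8/15.4) + 644·(1/2)^(13.9/15.4)
      = 52.729 + 98.573 + 184.28 + 344.49 ≈ 680.07 mg.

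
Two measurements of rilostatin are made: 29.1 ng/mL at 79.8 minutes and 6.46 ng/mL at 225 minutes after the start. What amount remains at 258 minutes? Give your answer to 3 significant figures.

Over Δt = 225 − 79.8 = 145.2 minutes, the level fell by a factor of 29.1/6.46 ≈ 4.5046.
n = log₂(4.5046) ≈ 2.1714 half-lives, so t½ = 145.2/2.1714 ≈ 66.869 minutes.
From t = 225 to t = 258: 6.46 × (1/2)^((258−225)/66.869) ≈ 4.5885 ng/mL.

4.59 ng/mL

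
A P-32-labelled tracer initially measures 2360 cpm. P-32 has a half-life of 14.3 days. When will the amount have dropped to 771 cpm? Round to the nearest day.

Fraction remaining = 771/2360 ≈ 0.32669.
n = log₂(2360/771) = ln(3.061)/ln 2 ≈ 1.614 half-lives.
t = n × t½ = 1.614 × 14.3 ≈ 23.08 days.

23 days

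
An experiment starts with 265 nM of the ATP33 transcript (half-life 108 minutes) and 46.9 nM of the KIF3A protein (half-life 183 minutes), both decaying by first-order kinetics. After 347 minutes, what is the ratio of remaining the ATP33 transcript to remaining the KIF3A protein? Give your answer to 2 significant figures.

2.3

ATP33 transcript: 265 × (1/2)^(347/108) = 265 × (1/2)^3.213 ≈ 28.579 nM.
KIF3A protein: 46.9 × (1/2)^(347/183) = 46.9 × (1/2)^1.8962 ≈ 12.6 nM.
Ratio ≈ 28.579 / 12.6 ≈ 2.2682.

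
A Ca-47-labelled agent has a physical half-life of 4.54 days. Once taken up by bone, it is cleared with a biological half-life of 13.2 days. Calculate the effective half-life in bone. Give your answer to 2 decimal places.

1/t_eff = 1/t_phys + 1/t_biol = 1/4.54 + 1/13.2 = 0.29602 per day.
t_eff = 4.54 × 13.2 / (4.54 + 13.2) ≈ 3.3781 days.

3.38 days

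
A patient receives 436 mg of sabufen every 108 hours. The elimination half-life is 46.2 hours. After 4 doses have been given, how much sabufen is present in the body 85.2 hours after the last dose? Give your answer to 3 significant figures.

The 4 doses were given 409.2, 301.2, 193.2, 85.2 hours ago.
Total = 436·(1/2)^(409.2/46.2) + 436·(1/2)^(301.2/46.2) + 436·(1/2)^(193.2/46.2) + 436·(1/2)^(85.2/46.2)
      = 0.9402 + 4.7526 + 24.023 + 121.43 ≈ 151.15 mg.

151 mg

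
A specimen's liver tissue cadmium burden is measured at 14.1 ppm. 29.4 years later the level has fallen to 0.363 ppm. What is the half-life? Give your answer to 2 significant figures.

5.6 years

A/A₀ = 0.363/14.1 ≈ 0.025745.
n = log₂(38.843) ≈ 5.2796 half-lives elapsed in 29.4 years.
t½ = 29.4/5.2796 ≈ 5.5686 years.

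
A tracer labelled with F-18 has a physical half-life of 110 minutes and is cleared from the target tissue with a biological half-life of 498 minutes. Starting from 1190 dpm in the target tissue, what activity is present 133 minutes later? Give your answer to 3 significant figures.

428 dpm

1/t_eff = 1/t_phys + 1/t_biol = 1/110 + 1/498 = 0.011099 per minute.
t_eff = 110 × 498 / (110 + 498) ≈ 90.099 minutes.
Remaining = 1190 × (1/2)^(133/90.099) = 1190 × (1/2)^1.4762 ≈ 427.74 dpm.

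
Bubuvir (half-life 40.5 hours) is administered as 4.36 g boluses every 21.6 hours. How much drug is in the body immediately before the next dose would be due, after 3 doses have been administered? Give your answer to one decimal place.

6.5 g

The 3 doses were given 64.8, 43.2, 21.6 hours ago.
Total = 4.36·(1/2)^(64.8/40.5) + 4.36·(1/2)^(43.2/40.5) + 4.36·(1/2)^(21.6/40.5)
      = 1.4383 + 2.0816 + 3.0126 ≈ 6.5324 g.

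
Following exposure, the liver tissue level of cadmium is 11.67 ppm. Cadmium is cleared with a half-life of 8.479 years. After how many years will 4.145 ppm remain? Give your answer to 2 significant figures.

13 years

Fraction remaining = 4.145/11.67 ≈ 0.35518.
n = log₂(11.67/4.145) = ln(2.8154)/ln 2 ≈ 1.4934 half-lives.
t = n × t½ = 1.4934 × 8.479 ≈ 12.662 years.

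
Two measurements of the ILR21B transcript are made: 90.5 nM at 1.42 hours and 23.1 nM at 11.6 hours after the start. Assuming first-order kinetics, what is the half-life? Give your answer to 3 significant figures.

5.17 hours

Over Δt = 11.6 − 1.42 = 10.18 hours, the level fell by a factor of 90.5/23.1 ≈ 3.9177.
n = log₂(3.9177) ≈ 1.97 half-lives, so t½ = 10.18/1.97 ≈ 5.1674 hours.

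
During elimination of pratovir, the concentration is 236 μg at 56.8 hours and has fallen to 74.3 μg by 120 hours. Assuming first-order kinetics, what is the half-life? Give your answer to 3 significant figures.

Over Δt = 120 − 56.8 = 63.2 hours, the level fell by a factor of 236/74.3 ≈ 3.1763.
n = log₂(3.1763) ≈ 1.6674 half-lives, so t½ = 63.2/1.6674 ≈ 37.904 hours.

37.9 hours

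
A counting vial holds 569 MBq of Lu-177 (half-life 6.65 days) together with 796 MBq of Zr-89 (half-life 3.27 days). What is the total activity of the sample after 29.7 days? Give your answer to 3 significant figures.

Lu-177: 569 × (1/2)^(29.7/6.65) = 569 × (1/2)^4.4662 ≈ 25.743 MBq.
Zr-89: 796 × (1/2)^(29.7/3.27) = 796 × (1/2)^9.0826 ≈ 1.4682 MBq.
Total = 25.743 + 1.4682 ≈ 27.211 MBq.

27.2 MBq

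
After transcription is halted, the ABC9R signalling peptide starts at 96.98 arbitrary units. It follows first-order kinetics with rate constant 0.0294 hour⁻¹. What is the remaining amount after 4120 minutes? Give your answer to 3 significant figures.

12.9 arbitrary units

t½ = ln 2 / k = 0.69315 / 0.0294 ≈ 23.576 hours.
Convert the elapsed time: 4120 minutes = 68.6667 hours.
Number of half-lives: n = 68.6667/23.576 ≈ 2.9125.
Remaining = 96.98 × (1/2)^2.9125 = 96.98 × 0.13281 ≈ 12.88 arbitrary units.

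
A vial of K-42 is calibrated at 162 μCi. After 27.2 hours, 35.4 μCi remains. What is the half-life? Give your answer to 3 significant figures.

A/A₀ = 35.4/162 ≈ 0.21852.
n = log₂(4.5763) ≈ 2.1942 half-lives elapsed in 27.2 hours.
t½ = 27.2/2.1942 ≈ 12.396 hours.

12.4 hours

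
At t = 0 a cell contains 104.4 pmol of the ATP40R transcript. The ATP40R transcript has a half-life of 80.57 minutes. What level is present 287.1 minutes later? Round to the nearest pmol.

9 pmol

Number of half-lives: n = 287.1/80.57 ≈ 3.5634.
Remaining = 104.4 × (1/2)^3.5634 = 104.4 × 0.08459 ≈ 8.8312 pmol.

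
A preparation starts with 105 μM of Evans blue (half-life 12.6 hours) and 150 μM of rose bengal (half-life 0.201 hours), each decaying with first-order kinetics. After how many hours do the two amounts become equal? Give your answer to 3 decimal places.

0.105 hours

Set 105·(1/2)^(t/12.6) = 150·(1/2)^(t/0.201).
Taking log₂: log₂(105/150) = t·(1/12.6 − 1/0.201).
log₂(0.7) = -0.51457; 1/12.6 − 1/0.201 = -4.8958.
t = -0.51457 / -4.8958 ≈ 0.10511 hours.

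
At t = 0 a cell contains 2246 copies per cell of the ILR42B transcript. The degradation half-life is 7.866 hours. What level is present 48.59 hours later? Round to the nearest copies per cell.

31 copies per cell

Number of half-lives: n = 48.59/7.866 ≈ 6.1772.
Remaining = 2246 × (1/2)^6.1772 = 2246 × 0.013819 ≈ 31.037 copies per cell.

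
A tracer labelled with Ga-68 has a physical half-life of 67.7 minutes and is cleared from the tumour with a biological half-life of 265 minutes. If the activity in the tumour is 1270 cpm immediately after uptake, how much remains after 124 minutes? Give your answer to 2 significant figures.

1/t_eff = 1/t_phys + 1/t_biol = 1/67.7 + 1/265 = 0.018545 per minute.
t_eff = 67.7 × 265 / (67.7 + 265) ≈ 53.924 minutes.
Remaining = 1270 × (1/2)^(124/53.924) = 1270 × (1/2)^2.2995 ≈ 257.97 cpm.

260 cpm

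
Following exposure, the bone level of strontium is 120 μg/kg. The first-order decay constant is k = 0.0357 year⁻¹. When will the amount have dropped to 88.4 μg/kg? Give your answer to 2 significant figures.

t½ = ln 2 / k = 0.69315 / 0.0357 ≈ 19.416 years.
Fraction remaining = 88.4/120 ≈ 0.73667.
n = log₂(120/88.4) = ln(1.3575)/ln 2 ≈ 0.44092 half-lives.
t = n × t½ = 0.44092 × 19.416 ≈ 8.5608 years.

8.6 years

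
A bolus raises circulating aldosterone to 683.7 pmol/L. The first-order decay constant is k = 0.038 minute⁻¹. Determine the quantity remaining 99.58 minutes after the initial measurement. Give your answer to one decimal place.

15.5 pmol/L

t½ = ln 2 / k = 0.69315 / 0.038 ≈ 18.241 minutes.
Number of half-lives: n = 99.58/18.241 ≈ 5.4592.
Remaining = 683.7 × (1/2)^5.4592 = 683.7 × 0.022731 ≈ 15.541 pmol/L.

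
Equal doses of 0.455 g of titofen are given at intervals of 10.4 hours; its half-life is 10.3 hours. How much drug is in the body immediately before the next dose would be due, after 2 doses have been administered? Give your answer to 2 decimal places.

0.34 g

The 2 doses were given 20.8, 10.4 hours ago.
Total = 0.455·(1/2)^(20.8/10.3) + 0.455·(1/2)^(10.4/10.3)
      = 0.11223 + 0.22597 ≈ 0.3382 g.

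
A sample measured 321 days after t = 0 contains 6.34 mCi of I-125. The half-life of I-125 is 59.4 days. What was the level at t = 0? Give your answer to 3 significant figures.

Number of half-lives elapsed: n = 321/59.4 ≈ 5.404.
A₀ = A × 2^n = 6.34 × 2^5.404 = 6.34 × 42.343 ≈ 268.45 mCi.

268 mCi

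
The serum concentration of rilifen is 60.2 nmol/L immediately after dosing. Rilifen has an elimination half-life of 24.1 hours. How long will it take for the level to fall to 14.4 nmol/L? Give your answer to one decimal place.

Fraction remaining = 14.4/60.2 ≈ 0.2392.
n = log₂(60.2/14.4) = ln(4.1806)/ln 2 ≈ 2.0637 half-lives.
t = n × t½ = 2.0637 × 24.1 ≈ 49.735 hours.

49.7 hours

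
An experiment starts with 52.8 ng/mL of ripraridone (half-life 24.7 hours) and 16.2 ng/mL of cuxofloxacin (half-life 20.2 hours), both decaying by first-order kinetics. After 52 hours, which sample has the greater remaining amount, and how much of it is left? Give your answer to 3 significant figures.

ripraridone, 12.3 ng/mL

ripraridone: 52.8 × (1/2)^2.1053 ≈ 12.271 ng/mL.
cuxofloxacin: 16.2 × (1/2)^2.5743 ≈ 2.7201 ng/mL.
Ripraridone has more remaining, at ≈ 12.271 ng/mL.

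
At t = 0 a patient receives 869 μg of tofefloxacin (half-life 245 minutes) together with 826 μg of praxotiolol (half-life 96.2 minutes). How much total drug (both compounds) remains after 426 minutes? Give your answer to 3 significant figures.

299 μg

tofefloxacin: 869 × (1/2)^(426/245) = 869 × (1/2)^1.7388 ≈ 260.37 μg.
praxotiolol: 826 × (1/2)^(426/96.2) = 826 × (1/2)^4.4283 ≈ 38.365 μg.
Total = 260.37 + 38.365 ≈ 298.74 μg.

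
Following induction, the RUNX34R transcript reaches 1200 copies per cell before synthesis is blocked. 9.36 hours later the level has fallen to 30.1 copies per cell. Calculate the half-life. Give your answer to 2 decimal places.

A/A₀ = 30.1/1200 ≈ 0.025083.
n = log₂(39.867) ≈ 5.3171 half-lives elapsed in 9.36 hours.
t½ = 9.36/5.3171 ≈ 1.7603 hours.

1.76 hours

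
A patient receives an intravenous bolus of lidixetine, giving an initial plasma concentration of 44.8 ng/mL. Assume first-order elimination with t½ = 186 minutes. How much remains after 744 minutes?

2.8 ng/mL

Elapsed time is 4 half-lives (744/186).
Each half-life halves the amount: 44.8 × (1/2)^4 = 44.8/16 = 2.8 ng/mL.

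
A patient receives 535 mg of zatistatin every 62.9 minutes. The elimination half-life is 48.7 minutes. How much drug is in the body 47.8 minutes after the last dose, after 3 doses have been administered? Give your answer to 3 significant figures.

427 mg

The 3 doses were given 173.6, 110.7, 47.8 minutes ago.
Total = 535·(1/2)^(173.6/48.7) + 535·(1/2)^(110.7/48.7) + 535·(1/2)^(47.8/48.7)
      = 45.214 + 110.68 + 270.95 ≈ 426.85 mg.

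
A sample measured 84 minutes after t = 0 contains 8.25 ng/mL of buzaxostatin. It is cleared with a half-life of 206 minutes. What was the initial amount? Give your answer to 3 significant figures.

Number of half-lives elapsed: n = 84/206 ≈ 0.40777.
A₀ = A × 2^n = 8.25 × 2^0.40777 = 8.25 × 1.3266 ≈ 10.945 ng/mL.

10.9 ng/mL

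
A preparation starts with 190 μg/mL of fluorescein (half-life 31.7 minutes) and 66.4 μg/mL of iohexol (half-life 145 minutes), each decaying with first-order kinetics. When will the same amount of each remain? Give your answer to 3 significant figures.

Set 190·(1/2)^(t/31.7) = 66.4·(1/2)^(t/145).
Taking log₂: log₂(190/66.4) = t·(1/31.7 − 1/145).
log₂(2.8614) = 1.5167; 1/31.7 − 1/145 = 0.024649.
t = 1.5167 / 0.024649 ≈ 61.533 minutes.

61.5 minutes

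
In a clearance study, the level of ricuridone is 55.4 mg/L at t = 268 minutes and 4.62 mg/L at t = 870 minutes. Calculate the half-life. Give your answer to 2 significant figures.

Over Δt = 870 − 268 = 602 minutes, the level fell by a factor of 55.4/4.62 ≈ 11.991.
n = log₂(11.991) ≈ 3.5839 half-lives, so t½ = 602/3.5839 ≈ 167.97 minutes.

170 minutes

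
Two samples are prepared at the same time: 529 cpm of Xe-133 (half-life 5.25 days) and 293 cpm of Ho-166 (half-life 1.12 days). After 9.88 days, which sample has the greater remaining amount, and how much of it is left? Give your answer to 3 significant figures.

Xe-133, 144 cpm

Xe-133: 529 × (1/2)^1.8819 ≈ 143.53 cpm.
Ho-166: 293 × (1/2)^8.8214 ≈ 0.64767 cpm.
Xe-133 has more remaining, at ≈ 143.53 cpm.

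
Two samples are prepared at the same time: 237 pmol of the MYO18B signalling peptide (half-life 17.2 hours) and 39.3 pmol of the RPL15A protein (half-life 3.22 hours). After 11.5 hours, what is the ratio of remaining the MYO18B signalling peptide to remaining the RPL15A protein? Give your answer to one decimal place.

MYO18B signalling peptide: 237 × (1/2)^(11.5/17.2) = 237 × (1/2)^0.6686 ≈ 149.1 pmol.
RPL15A protein: 39.3 × (1/2)^(11.5/3.22) = 39.3 × (1/2)^3.5714 ≈ 3.3059 pmol.
Ratio ≈ 149.1 / 3.3059 ≈ 45.102.

45.1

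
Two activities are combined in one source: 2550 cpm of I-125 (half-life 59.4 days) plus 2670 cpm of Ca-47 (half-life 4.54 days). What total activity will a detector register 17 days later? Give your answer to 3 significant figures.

I-125: 2550 × (1/2)^(17/59.4) = 2550 × (1/2)^0.2862 ≈ 2091.2 cpm.
Ca-47: 2670 × (1/2)^(17/4.54) = 2670 × (1/2)^3.7445 ≈ 199.21 cpm.
Total = 2091.2 + 199.21 ≈ 2290.4 cpm.

2290 cpm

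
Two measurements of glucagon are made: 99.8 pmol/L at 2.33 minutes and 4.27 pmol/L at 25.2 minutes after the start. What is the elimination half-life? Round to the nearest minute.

5 minutes

Over Δt = 25.2 − 2.33 = 22.87 minutes, the level fell by a factor of 99.8/4.27 ≈ 23.372.
n = log₂(23.372) ≈ 4.5467 half-lives, so t½ = 22.87/4.5467 ≈ 5.03 minutes.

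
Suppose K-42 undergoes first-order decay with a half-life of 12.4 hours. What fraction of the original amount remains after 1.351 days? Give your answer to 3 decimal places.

1.351 days = 32.424 hours.
n = 32.424/12.4 ≈ 2.6148 half-lives.
Fraction remaining = (1/2)^2.6148 ≈ 0.16325.

0.163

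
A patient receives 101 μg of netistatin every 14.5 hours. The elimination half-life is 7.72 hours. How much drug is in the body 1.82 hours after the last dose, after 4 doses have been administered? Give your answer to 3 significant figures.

The 4 doses were given 45.32, 30.82, 16.32, 1.82 hours ago.
Total = 101·(1/2)^(45.32/7.72) + 101·(1/2)^(30.82/7.72) + 101·(1/2)^(16.32/7.72) + 101·(1/2)^(1.82/7.72)
      = 1.7264 + 6.3466 + 23.332 + 85.774 ≈ 117.18 μg.

117 μg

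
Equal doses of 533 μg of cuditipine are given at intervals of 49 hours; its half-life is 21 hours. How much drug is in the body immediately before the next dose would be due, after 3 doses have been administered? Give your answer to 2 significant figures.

The 3 doses were given 147, 98, 49 hours ago.
Total = 533·(1/2)^(147/21) + 533·(1/2)^(98/21) + 533·(1/2)^(49/21)
      = 4.1641 + 20.986 + 105.76 ≈ 130.91 μg.

130 μg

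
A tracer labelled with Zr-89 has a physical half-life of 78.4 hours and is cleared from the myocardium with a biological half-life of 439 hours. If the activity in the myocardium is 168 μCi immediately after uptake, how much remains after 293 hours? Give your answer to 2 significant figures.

7.9 μCi

1/t_eff = 1/t_phys + 1/t_biol = 1/78.4 + 1/439 = 0.015033 per hour.
t_eff = 78.4 × 439 / (78.4 + 439) ≈ 66.52 hours.
Remaining = 168 × (1/2)^(293/66.52) = 168 × (1/2)^4.4047 ≈ 7.9318 μCi.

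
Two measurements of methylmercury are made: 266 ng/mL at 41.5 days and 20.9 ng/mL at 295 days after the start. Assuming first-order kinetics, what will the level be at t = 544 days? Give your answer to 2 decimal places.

1.72 ng/mL

Over Δt = 295 − 41.5 = 253.5 days, the level fell by a factor of 266/20.9 ≈ 12.727.
n = log₂(12.727) ≈ 3.6699 half-lives, so t½ = 253.5/3.6699 ≈ 69.076 days.
From t = 295 to t = 544: 20.9 × (1/2)^((544−295)/69.076) ≈ 1.718 ng/mL.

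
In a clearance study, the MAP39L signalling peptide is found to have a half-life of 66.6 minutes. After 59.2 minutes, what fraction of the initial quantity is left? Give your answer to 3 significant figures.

n = 59.2/66.6 ≈ 0.88889 half-lives.
Fraction remaining = (1/2)^0.88889 ≈ 0.54003.

0.540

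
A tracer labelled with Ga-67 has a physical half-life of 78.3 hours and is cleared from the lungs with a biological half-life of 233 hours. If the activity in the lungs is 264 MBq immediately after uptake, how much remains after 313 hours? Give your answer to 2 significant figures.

6.5 MBq

1/t_eff = 1/t_phys + 1/t_biol = 1/78.3 + 1/233 = 0.017063 per hour.
t_eff = 78.3 × 233 / (78.3 + 233) ≈ 58.606 hours.
Remaining = 264 × (1/2)^(313/58.606) = 264 × (1/2)^5.3408 ≈ 6.5143 MBq.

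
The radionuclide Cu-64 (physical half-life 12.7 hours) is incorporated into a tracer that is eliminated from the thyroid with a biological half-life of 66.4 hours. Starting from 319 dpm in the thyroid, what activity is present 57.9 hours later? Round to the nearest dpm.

7 dpm

1/t_eff = 1/t_phys + 1/t_biol = 1/12.7 + 1/66.4 = 0.0938 per hour.
t_eff = 12.7 × 66.4 / (12.7 + 66.4) ≈ 10.661 hours.
Remaining = 319 × (1/2)^(57.9/10.661) = 319 × (1/2)^5.431 ≈ 7.3941 dpm.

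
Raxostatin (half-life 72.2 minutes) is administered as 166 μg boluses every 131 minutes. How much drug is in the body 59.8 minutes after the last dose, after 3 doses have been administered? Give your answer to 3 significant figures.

128 μg

The 3 doses were given 321.8, 190.8, 59.8 minutes ago.
Total = 166·(1/2)^(321.8/72.2) + 166·(1/2)^(190.8/72.2) + 166·(1/2)^(59.8/72.2)
      = 7.5578 + 26.582 + 93.493 ≈ 127.63 μg.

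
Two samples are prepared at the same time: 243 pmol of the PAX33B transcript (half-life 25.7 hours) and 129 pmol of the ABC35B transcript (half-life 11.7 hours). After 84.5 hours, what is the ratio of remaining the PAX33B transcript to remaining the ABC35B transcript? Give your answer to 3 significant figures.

28.8

PAX33B transcript: 243 × (1/2)^(84.5/25.7) = 243 × (1/2)^3.2879 ≈ 24.879 pmol.
ABC35B transcript: 129 × (1/2)^(84.5/11.7) = 129 × (1/2)^7.2222 ≈ 0.86394 pmol.
Ratio ≈ 24.879 / 0.86394 ≈ 28.797.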